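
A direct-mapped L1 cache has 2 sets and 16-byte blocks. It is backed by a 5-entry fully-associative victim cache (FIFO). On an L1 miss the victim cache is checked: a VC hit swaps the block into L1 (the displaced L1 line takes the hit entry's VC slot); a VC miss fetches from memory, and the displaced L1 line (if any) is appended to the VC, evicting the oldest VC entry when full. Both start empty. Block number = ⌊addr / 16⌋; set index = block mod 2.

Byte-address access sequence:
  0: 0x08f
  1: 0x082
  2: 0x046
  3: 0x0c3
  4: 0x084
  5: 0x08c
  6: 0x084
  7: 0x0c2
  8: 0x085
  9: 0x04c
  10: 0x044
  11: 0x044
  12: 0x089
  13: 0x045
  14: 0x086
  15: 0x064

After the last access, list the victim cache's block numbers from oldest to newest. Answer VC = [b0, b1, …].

VC = [12, 4, 8]

#0 0x8f→b8/s0 MISS; vc=[]
#1 0x82→b8/s0 L1-HIT; vc=[]
#2 0x46→b4/s0 MISS; vc=[8]
#3 0xc3→b12/s0 MISS; vc=[8,4]
#4 0x84→b8/s0 VC-HIT; vc=[12,4]
#5 0x8c→b8/s0 L1-HIT; vc=[12,4]
#6 0x84→b8/s0 L1-HIT; vc=[12,4]
#7 0xc2→b12/s0 VC-HIT; vc=[8,4]
#8 0x85→b8/s0 VC-HIT; vc=[12,4]
#9 0x4c→b4/s0 VC-HIT; vc=[12,8]
#10 0x44→b4/s0 L1-HIT; vc=[12,8]
#11 0x44→b4/s0 L1-HIT; vc=[12,8]
#12 0x89→b8/s0 VC-HIT; vc=[12,4]
#13 0x45→b4/s0 VC-HIT; vc=[12,8]
#14 0x86→b8/s0 VC-HIT; vc=[12,4]
#15 0x64→b6/s0 MISS; vc=[12,4,8]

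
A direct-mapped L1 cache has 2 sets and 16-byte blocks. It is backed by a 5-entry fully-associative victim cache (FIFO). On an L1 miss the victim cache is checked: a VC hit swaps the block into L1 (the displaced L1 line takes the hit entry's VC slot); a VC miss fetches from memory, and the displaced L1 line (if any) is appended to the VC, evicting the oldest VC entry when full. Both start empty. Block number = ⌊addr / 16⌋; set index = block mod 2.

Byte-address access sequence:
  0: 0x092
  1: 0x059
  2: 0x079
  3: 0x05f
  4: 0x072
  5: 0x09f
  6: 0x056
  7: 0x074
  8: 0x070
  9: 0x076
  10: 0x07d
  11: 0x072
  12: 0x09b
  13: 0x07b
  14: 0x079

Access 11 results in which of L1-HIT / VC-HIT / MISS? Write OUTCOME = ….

#0 0x92→b9/s1 MISS; vc=[]
#1 0x59→b5/s1 MISS; vc=[9]
#2 0x79→b7/s1 MISS; vc=[9,5]
#3 0x5f→b5/s1 VC-HIT; vc=[9,7]
#4 0x72→b7/s1 VC-HIT; vc=[9,5]
#5 0x9f→b9/s1 VC-HIT; vc=[7,5]
#6 0x56→b5/s1 VC-HIT; vc=[7,9]
#7 0x74→b7/s1 VC-HIT; vc=[5,9]
#8 0x70→b7/s1 L1-HIT; vc=[5,9]
#9 0x76→b7/s1 L1-HIT; vc=[5,9]
#10 0x7d→b7/s1 L1-HIT; vc=[5,9]
#11 0x72→b7/s1 L1-HIT; vc=[5,9]
#12 0x9b→b9/s1 VC-HIT; vc=[5,7]
#13 0x7b→b7/s1 VC-HIT; vc=[5,9]
#14 0x79→b7/s1 L1-HIT; vc=[5,9]

OUTCOME = L1-HIT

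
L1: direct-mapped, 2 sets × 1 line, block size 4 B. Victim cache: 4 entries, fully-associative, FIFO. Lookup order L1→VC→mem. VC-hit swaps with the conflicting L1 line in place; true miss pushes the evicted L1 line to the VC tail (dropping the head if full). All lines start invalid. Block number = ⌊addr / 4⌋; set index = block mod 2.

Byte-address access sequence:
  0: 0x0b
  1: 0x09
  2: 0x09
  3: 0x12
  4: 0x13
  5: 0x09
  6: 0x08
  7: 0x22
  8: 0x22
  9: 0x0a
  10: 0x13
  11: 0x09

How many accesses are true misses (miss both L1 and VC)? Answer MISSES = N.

MISSES = 3

0: 0xb (blk 2, set 0) → MISS  vc=[]
1: 0x9 (blk 2, set 0) → L1-HIT  vc=[]
2: 0x9 (blk 2, set 0) → L1-HIT  vc=[]
3: 0x12 (blk 4, set 0) → MISS  vc=[2]
4: 0x13 (blk 4, set 0) → L1-HIT  vc=[2]
5: 0x9 (blk 2, set 0) → VC-HIT  vc=[4]
6: 0x8 (blk 2, set 0) → L1-HIT  vc=[4]
7: 0x22 (blk 8, set 0) → MISS  vc=[4, 2]
8: 0x22 (blk 8, set 0) → L1-HIT  vc=[4, 2]
9: 0xa (blk 2, set 0) → VC-HIT  vc=[4, 8]
10: 0x13 (blk 4, set 0) → VC-HIT  vc=[2, 8]
11: 0x9 (blk 2, set 0) → VC-HIT  vc=[4, 8]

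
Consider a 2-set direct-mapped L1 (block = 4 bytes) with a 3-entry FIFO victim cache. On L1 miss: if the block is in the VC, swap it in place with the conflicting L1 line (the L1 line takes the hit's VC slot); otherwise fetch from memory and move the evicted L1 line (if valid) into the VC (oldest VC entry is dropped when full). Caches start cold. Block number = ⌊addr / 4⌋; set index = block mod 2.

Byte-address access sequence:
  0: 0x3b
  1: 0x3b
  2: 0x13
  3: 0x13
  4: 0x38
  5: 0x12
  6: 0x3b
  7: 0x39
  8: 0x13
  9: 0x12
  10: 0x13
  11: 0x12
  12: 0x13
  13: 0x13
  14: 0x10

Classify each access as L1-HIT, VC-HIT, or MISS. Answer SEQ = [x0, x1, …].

0: 0x3b (blk 14, set 0) → MISS  vc=[]
1: 0x3b (blk 14, set 0) → L1-HIT  vc=[]
2: 0x13 (blk 4, set 0) → MISS  vc=[14]
3: 0x13 (blk 4, set 0) → L1-HIT  vc=[14]
4: 0x38 (blk 14, set 0) → VC-HIT  vc=[4]
5: 0x12 (blk 4, set 0) → VC-HIT  vc=[14]
6: 0x3b (blk 14, set 0) → VC-HIT  vc=[4]
7: 0x39 (blk 14, set 0) → L1-HIT  vc=[4]
8: 0x13 (blk 4, set 0) → VC-HIT  vc=[14]
9: 0x12 (blk 4, set 0) → L1-HIT  vc=[14]
10: 0x13 (blk 4, set 0) → L1-HIT  vc=[14]
11: 0x12 (blk 4, set 0) → L1-HIT  vc=[14]
12: 0x13 (blk 4, set 0) → L1-HIT  vc=[14]
13: 0x13 (blk 4, set 0) → L1-HIT  vc=[14]
14: 0x10 (blk 4, set 0) → L1-HIT  vc=[14]

SEQ = [MISS, L1-HIT, MISS, L1-HIT, VC-HIT, VC-HIT, VC-HIT, L1-HIT, VC-HIT, L1-HIT, L1-HIT, L1-HIT, L1-HIT, L1-HIT, L1-HIT]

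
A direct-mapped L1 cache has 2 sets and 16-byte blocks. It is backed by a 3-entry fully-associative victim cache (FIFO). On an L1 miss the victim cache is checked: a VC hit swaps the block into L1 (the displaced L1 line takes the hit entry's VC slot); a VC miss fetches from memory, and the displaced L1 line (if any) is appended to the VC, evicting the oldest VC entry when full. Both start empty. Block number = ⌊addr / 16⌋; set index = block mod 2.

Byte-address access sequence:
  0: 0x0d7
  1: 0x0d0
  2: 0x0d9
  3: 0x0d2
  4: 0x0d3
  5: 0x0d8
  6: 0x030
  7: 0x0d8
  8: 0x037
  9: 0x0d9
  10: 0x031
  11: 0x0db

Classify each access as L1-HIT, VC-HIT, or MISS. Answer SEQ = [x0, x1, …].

SEQ = [MISS, L1-HIT, L1-HIT, L1-HIT, L1-HIT, L1-HIT, MISS, VC-HIT, VC-HIT, VC-HIT, VC-HIT, VC-HIT]

0: 0xd7 (blk 13, set 1) → MISS  vc=[]
1: 0xd0 (blk 13, set 1) → L1-HIT  vc=[]
2: 0xd9 (blk 13, set 1) → L1-HIT  vc=[]
3: 0xd2 (blk 13, set 1) → L1-HIT  vc=[]
4: 0xd3 (blk 13, set 1) → L1-HIT  vc=[]
5: 0xd8 (blk 13, set 1) → L1-HIT  vc=[]
6: 0x30 (blk 3, set 1) → MISS  vc=[13]
7: 0xd8 (blk 13, set 1) → VC-HIT  vc=[3]
8: 0x37 (blk 3, set 1) → VC-HIT  vc=[13]
9: 0xd9 (blk 13, set 1) → VC-HIT  vc=[3]
10: 0x31 (blk 3, set 1) → VC-HIT  vc=[13]
11: 0xdb (blk 13, set 1) → VC-HIT  vc=[3]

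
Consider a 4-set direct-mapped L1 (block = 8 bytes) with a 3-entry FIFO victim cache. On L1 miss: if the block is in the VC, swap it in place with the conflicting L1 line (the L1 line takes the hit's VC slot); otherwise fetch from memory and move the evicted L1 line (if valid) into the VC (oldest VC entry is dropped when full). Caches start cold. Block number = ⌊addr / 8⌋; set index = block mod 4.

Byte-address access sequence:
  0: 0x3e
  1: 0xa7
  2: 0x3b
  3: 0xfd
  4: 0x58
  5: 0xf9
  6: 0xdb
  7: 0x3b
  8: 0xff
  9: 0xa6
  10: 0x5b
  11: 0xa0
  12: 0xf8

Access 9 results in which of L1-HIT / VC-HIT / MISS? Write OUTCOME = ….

0: 0x3e (blk 7, set 3) → MISS  vc=[]
1: 0xa7 (blk 20, set 0) → MISS  vc=[]
2: 0x3b (blk 7, set 3) → L1-HIT  vc=[]
3: 0xfd (blk 31, set 3) → MISS  vc=[7]
4: 0x58 (blk 11, set 3) → MISS  vc=[7, 31]
5: 0xf9 (blk 31, set 3) → VC-HIT  vc=[7, 11]
6: 0xdb (blk 27, set 3) → MISS  vc=[7, 11, 31]
7: 0x3b (blk 7, set 3) → VC-HIT  vc=[27, 11, 31]
8: 0xff (blk 31, set 3) → VC-HIT  vc=[27, 11, 7]
9: 0xa6 (blk 20, set 0) → L1-HIT  vc=[27, 11, 7]
10: 0x5b (blk 11, set 3) → VC-HIT  vc=[27, 31, 7]
11: 0xa0 (blk 20, set 0) → L1-HIT  vc=[27, 31, 7]
12: 0xf8 (blk 31, set 3) → VC-HIT  vc=[27, 11, 7]

OUTCOME = L1-HIT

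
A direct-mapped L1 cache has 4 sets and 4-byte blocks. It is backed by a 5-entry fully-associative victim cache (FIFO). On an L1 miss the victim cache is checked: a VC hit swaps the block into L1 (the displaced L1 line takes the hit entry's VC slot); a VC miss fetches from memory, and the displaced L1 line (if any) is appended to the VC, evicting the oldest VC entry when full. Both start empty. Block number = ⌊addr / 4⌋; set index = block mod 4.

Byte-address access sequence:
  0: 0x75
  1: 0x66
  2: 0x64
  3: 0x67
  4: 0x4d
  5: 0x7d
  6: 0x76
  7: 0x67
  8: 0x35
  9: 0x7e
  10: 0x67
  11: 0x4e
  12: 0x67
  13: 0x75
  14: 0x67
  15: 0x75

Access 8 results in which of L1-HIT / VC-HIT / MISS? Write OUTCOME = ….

OUTCOME = MISS

#0 0x75→b29/s1 MISS; vc=[]
#1 0x66→b25/s1 MISS; vc=[29]
#2 0x64→b25/s1 L1-HIT; vc=[29]
#3 0x67→b25/s1 L1-HIT; vc=[29]
#4 0x4d→b19/s3 MISS; vc=[29]
#5 0x7d→b31/s3 MISS; vc=[29,19]
#6 0x76→b29/s1 VC-HIT; vc=[25,19]
#7 0x67→b25/s1 VC-HIT; vc=[29,19]
#8 0x35→b13/s1 MISS; vc=[29,19,25]
#9 0x7e→b31/s3 L1-HIT; vc=[29,19,25]
#10 0x67→b25/s1 VC-HIT; vc=[29,19,13]
#11 0x4e→b19/s3 VC-HIT; vc=[29,31,13]
#12 0x67→b25/s1 L1-HIT; vc=[29,31,13]
#13 0x75→b29/s1 VC-HIT; vc=[25,31,13]
#14 0x67→b25/s1 VC-HIT; vc=[29,31,13]
#15 0x75→b29/s1 VC-HIT; vc=[25,31,13]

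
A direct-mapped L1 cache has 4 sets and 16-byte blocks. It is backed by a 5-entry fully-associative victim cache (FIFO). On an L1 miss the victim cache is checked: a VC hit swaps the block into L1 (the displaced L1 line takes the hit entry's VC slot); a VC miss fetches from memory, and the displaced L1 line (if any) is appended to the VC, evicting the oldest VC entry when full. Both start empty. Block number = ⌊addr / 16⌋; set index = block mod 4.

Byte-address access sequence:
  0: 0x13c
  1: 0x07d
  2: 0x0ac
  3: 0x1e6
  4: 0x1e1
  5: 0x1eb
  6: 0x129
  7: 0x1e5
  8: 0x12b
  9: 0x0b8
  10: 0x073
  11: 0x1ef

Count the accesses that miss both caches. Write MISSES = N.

MISSES = 6

0: 0x13c (blk 19, set 3) → MISS  vc=[]
1: 0x7d (blk 7, set 3) → MISS  vc=[19]
2: 0xac (blk 10, set 2) → MISS  vc=[19]
3: 0x1e6 (blk 30, set 2) → MISS  vc=[19, 10]
4: 0x1e1 (blk 30, set 2) → L1-HIT  vc=[19, 10]
5: 0x1eb (blk 30, set 2) → L1-HIT  vc=[19, 10]
6: 0x129 (blk 18, set 2) → MISS  vc=[19, 10, 30]
7: 0x1e5 (blk 30, set 2) → VC-HIT  vc=[19, 10, 18]
8: 0x12b (blk 18, set 2) → VC-HIT  vc=[19, 10, 30]
9: 0xb8 (blk 11, set 3) → MISS  vc=[19, 10, 30, 7]
10: 0x73 (blk 7, set 3) → VC-HIT  vc=[19, 10, 30, 11]
11: 0x1ef (blk 30, set 2) → VC-HIT  vc=[19, 10, 18, 11]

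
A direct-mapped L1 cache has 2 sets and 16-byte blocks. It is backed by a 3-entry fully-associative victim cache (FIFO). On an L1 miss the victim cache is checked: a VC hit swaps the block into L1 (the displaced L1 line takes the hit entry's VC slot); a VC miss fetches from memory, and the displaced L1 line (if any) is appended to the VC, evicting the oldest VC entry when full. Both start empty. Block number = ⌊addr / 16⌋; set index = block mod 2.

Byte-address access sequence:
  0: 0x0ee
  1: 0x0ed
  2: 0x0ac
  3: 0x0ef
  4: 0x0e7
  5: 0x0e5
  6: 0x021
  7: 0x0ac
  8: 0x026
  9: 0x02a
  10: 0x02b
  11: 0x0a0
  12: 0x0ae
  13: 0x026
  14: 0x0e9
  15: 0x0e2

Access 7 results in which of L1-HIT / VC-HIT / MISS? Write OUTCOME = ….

OUTCOME = VC-HIT

0: 0xee (blk 14, set 0) → MISS  vc=[]
1: 0xed (blk 14, set 0) → L1-HIT  vc=[]
2: 0xac (blk 10, set 0) → MISS  vc=[14]
3: 0xef (blk 14, set 0) → VC-HIT  vc=[10]
4: 0xe7 (blk 14, set 0) → L1-HIT  vc=[10]
5: 0xe5 (blk 14, set 0) → L1-HIT  vc=[10]
6: 0x21 (blk 2, set 0) → MISS  vc=[10, 14]
7: 0xac (blk 10, set 0) → VC-HIT  vc=[2, 14]
8: 0x26 (blk 2, set 0) → VC-HIT  vc=[10, 14]
9: 0x2a (blk 2, set 0) → L1-HIT  vc=[10, 14]
10: 0x2b (blk 2, set 0) → L1-HIT  vc=[10, 14]
11: 0xa0 (blk 10, set 0) → VC-HIT  vc=[2, 14]
12: 0xae (blk 10, set 0) → L1-HIT  vc=[2, 14]
13: 0x26 (blk 2, set 0) → VC-HIT  vc=[10, 14]
14: 0xe9 (blk 14, set 0) → VC-HIT  vc=[10, 2]
15: 0xe2 (blk 14, set 0) → L1-HIT  vc=[10, 2]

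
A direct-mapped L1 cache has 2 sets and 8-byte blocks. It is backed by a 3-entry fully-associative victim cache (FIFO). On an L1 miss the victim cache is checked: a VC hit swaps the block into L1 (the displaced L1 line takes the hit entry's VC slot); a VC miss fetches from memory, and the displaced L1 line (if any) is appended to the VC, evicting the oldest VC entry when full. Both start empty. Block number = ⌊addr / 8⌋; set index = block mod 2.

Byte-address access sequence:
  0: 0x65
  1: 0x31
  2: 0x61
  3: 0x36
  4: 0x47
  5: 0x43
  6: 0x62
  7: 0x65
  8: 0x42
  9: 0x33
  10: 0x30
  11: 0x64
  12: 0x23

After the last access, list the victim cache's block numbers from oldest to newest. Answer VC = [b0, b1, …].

  [0] addr=0x65 blk=12 s=0: MISS | VC []
  [1] addr=0x31 blk=6 s=0: MISS | VC [12]
  [2] addr=0x61 blk=12 s=0: VC-HIT | VC [6]
  [3] addr=0x36 blk=6 s=0: VC-HIT | VC [12]
  [4] addr=0x47 blk=8 s=0: MISS | VC [12, 6]
  [5] addr=0x43 blk=8 s=0: L1-HIT | VC [12, 6]
  [6] addr=0x62 blk=12 s=0: VC-HIT | VC [8, 6]
  [7] addr=0x65 blk=12 s=0: L1-HIT | VC [8, 6]
  [8] addr=0x42 blk=8 s=0: VC-HIT | VC [12, 6]
  [9] addr=0x33 blk=6 s=0: VC-HIT | VC [12, 8]
  [10] addr=0x30 blk=6 s=0: L1-HIT | VC [12, 8]
  [11] addr=0x64 blk=12 s=0: VC-HIT | VC [6, 8]
  [12] addr=0x23 blk=4 s=0: MISS | VC [6, 8, 12]

VC = [6, 8, 12]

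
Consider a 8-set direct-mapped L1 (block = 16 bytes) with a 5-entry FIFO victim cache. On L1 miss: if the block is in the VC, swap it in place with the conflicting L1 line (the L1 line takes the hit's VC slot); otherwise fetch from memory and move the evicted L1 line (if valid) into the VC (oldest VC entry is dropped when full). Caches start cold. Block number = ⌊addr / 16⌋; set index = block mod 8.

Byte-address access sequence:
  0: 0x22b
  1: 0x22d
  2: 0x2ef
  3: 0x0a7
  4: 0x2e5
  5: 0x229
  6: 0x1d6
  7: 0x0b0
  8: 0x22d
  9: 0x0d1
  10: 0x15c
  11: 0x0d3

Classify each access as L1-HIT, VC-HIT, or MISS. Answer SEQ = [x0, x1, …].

SEQ = [MISS, L1-HIT, MISS, MISS, L1-HIT, VC-HIT, MISS, MISS, L1-HIT, MISS, MISS, VC-HIT]

#0 0x22b→b34/s2 MISS; vc=[]
#1 0x22d→b34/s2 L1-HIT; vc=[]
#2 0x2ef→b46/s6 MISS; vc=[]
#3 0xa7→b10/s2 MISS; vc=[34]
#4 0x2e5→b46/s6 L1-HIT; vc=[34]
#5 0x229→b34/s2 VC-HIT; vc=[10]
#6 0x1d6→b29/s5 MISS; vc=[10]
#7 0xb0→b11/s3 MISS; vc=[10]
#8 0x22d→b34/s2 L1-HIT; vc=[10]
#9 0xd1→b13/s5 MISS; vc=[10,29]
#10 0x15c→b21/s5 MISS; vc=[10,29,13]
#11 0xd3→b13/s5 VC-HIT; vc=[10,29,21]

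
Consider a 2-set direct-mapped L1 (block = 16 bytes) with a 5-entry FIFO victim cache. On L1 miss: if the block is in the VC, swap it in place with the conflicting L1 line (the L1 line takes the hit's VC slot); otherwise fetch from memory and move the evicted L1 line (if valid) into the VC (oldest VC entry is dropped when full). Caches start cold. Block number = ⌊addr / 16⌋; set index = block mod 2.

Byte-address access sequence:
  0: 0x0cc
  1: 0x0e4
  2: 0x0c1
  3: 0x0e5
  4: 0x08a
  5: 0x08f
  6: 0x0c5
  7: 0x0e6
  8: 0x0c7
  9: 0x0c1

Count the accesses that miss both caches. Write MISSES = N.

#0 0xcc→b12/s0 MISS; vc=[]
#1 0xe4→b14/s0 MISS; vc=[12]
#2 0xc1→b12/s0 VC-HIT; vc=[14]
#3 0xe5→b14/s0 VC-HIT; vc=[12]
#4 0x8a→b8/s0 MISS; vc=[12,14]
#5 0x8f→b8/s0 L1-HIT; vc=[12,14]
#6 0xc5→b12/s0 VC-HIT; vc=[8,14]
#7 0xe6→b14/s0 VC-HIT; vc=[8,12]
#8 0xc7→b12/s0 VC-HIT; vc=[8,14]
#9 0xc1→b12/s0 L1-HIT; vc=[8,14]

MISSES = 3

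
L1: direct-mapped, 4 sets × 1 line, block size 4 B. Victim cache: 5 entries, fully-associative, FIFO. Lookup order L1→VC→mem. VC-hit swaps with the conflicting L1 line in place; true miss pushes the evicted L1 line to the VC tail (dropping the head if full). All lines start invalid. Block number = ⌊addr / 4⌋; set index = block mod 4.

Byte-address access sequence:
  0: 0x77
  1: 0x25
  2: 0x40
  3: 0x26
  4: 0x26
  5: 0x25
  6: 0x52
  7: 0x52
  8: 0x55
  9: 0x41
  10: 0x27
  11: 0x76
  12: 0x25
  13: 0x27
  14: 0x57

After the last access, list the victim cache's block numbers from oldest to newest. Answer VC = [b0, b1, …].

  [0] addr=0x77 blk=29 s=1: MISS | VC []
  [1] addr=0x25 blk=9 s=1: MISS | VC [29]
  [2] addr=0x40 blk=16 s=0: MISS | VC [29]
  [3] addr=0x26 blk=9 s=1: L1-HIT | VC [29]
  [4] addr=0x26 blk=9 s=1: L1-HIT | VC [29]
  [5] addr=0x25 blk=9 s=1: L1-HIT | VC [29]
  [6] addr=0x52 blk=20 s=0: MISS | VC [29, 16]
  [7] addr=0x52 blk=20 s=0: L1-HIT | VC [29, 16]
  [8] addr=0x55 blk=21 s=1: MISS | VC [29, 16, 9]
  [9] addr=0x41 blk=16 s=0: VC-HIT | VC [29, 20, 9]
  [10] addr=0x27 blk=9 s=1: VC-HIT | VC [29, 20, 21]
  [11] addr=0x76 blk=29 s=1: VC-HIT | VC [9, 20, 21]
  [12] addr=0x25 blk=9 s=1: VC-HIT | VC [29, 20, 21]
  [13] addr=0x27 blk=9 s=1: L1-HIT | VC [29, 20, 21]
  [14] addr=0x57 blk=21 s=1: VC-HIT | VC [29, 20, 9]

VC = [29, 20, 9]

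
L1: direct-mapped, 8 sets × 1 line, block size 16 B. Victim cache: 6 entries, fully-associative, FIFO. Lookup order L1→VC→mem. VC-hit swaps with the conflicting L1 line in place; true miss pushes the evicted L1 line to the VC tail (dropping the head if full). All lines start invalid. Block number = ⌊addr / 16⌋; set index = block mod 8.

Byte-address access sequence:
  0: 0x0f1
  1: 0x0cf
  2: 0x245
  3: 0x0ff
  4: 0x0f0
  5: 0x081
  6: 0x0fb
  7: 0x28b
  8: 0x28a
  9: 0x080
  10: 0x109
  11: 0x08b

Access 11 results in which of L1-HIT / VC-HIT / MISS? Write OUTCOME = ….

OUTCOME = VC-HIT

0: 0xf1 (blk 15, set 7) → MISS  vc=[]
1: 0xcf (blk 12, set 4) → MISS  vc=[]
2: 0x245 (blk 36, set 4) → MISS  vc=[12]
3: 0xff (blk 15, set 7) → L1-HIT  vc=[12]
4: 0xf0 (blk 15, set 7) → L1-HIT  vc=[12]
5: 0x81 (blk 8, set 0) → MISS  vc=[12]
6: 0xfb (blk 15, set 7) → L1-HIT  vc=[12]
7: 0x28b (blk 40, set 0) → MISS  vc=[12, 8]
8: 0x28a (blk 40, set 0) → L1-HIT  vc=[12, 8]
9: 0x80 (blk 8, set 0) → VC-HIT  vc=[12, 40]
10: 0x109 (blk 16, set 0) → MISS  vc=[12, 40, 8]
11: 0x8b (blk 8, set 0) → VC-HIT  vc=[12, 40, 16]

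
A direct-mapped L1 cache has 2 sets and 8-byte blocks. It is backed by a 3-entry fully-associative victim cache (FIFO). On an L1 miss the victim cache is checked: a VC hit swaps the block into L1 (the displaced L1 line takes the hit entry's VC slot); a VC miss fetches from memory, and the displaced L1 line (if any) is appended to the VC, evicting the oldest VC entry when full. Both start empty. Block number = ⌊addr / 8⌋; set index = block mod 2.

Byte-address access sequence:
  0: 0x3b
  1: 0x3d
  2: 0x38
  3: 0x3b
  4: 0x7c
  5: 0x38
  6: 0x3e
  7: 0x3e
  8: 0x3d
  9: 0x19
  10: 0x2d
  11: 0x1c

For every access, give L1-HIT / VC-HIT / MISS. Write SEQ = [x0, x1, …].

#0 0x3b→b7/s1 MISS; vc=[]
#1 0x3d→b7/s1 L1-HIT; vc=[]
#2 0x38→b7/s1 L1-HIT; vc=[]
#3 0x3b→b7/s1 L1-HIT; vc=[]
#4 0x7c→b15/s1 MISS; vc=[7]
#5 0x38→b7/s1 VC-HIT; vc=[15]
#6 0x3e→b7/s1 L1-HIT; vc=[15]
#7 0x3e→b7/s1 L1-HIT; vc=[15]
#8 0x3d→b7/s1 L1-HIT; vc=[15]
#9 0x19→b3/s1 MISS; vc=[15,7]
#10 0x2d→b5/s1 MISS; vc=[15,7,3]
#11 0x1c→b3/s1 VC-HIT; vc=[15,7,5]

SEQ = [MISS, L1-HIT, L1-HIT, L1-HIT, MISS, VC-HIT, L1-HIT, L1-HIT, L1-HIT, MISS, MISS, VC-HIT]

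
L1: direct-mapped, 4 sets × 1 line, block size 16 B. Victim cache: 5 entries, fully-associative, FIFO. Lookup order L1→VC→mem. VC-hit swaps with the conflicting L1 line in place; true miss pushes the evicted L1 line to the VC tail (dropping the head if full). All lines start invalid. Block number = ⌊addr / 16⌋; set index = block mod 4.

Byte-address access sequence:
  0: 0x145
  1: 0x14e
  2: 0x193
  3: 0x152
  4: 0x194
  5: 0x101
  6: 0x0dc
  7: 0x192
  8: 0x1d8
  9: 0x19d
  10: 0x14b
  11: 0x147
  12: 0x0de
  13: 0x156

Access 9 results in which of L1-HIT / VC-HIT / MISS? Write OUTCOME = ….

OUTCOME = VC-HIT

#0 0x145→b20/s0 MISS; vc=[]
#1 0x14e→b20/s0 L1-HIT; vc=[]
#2 0x193→b25/s1 MISS; vc=[]
#3 0x152→b21/s1 MISS; vc=[25]
#4 0x194→b25/s1 VC-HIT; vc=[21]
#5 0x101→b16/s0 MISS; vc=[21,20]
#6 0xdc→b13/s1 MISS; vc=[21,20,25]
#7 0x192→b25/s1 VC-HIT; vc=[21,20,13]
#8 0x1d8→b29/s1 MISS; vc=[21,20,13,25]
#9 0x19d→b25/s1 VC-HIT; vc=[21,20,13,29]
#10 0x14b→b20/s0 VC-HIT; vc=[21,16,13,29]
#11 0x147→b20/s0 L1-HIT; vc=[21,16,13,29]
#12 0xde→b13/s1 VC-HIT; vc=[21,16,25,29]
#13 0x156→b21/s1 VC-HIT; vc=[13,16,25,29]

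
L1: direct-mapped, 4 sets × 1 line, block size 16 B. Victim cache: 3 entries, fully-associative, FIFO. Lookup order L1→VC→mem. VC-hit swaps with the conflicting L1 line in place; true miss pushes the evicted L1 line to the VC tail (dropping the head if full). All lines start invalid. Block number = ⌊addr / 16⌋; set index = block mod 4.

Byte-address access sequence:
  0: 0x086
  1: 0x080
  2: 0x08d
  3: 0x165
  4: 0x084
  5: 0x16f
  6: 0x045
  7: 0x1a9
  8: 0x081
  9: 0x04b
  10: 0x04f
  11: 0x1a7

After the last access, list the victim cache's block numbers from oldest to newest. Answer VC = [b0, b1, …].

0: 0x86 (blk 8, set 0) → MISS  vc=[]
1: 0x80 (blk 8, set 0) → L1-HIT  vc=[]
2: 0x8d (blk 8, set 0) → L1-HIT  vc=[]
3: 0x165 (blk 22, set 2) → MISS  vc=[]
4: 0x84 (blk 8, set 0) → L1-HIT  vc=[]
5: 0x16f (blk 22, set 2) → L1-HIT  vc=[]
6: 0x45 (blk 4, set 0) → MISS  vc=[8]
7: 0x1a9 (blk 26, set 2) → MISS  vc=[8, 22]
8: 0x81 (blk 8, set 0) → VC-HIT  vc=[4, 22]
9: 0x4b (blk 4, set 0) → VC-HIT  vc=[8, 22]
10: 0x4f (blk 4, set 0) → L1-HIT  vc=[8, 22]
11: 0x1a7 (blk 26, set 2) → L1-HIT  vc=[8, 22]

VC = [8, 22]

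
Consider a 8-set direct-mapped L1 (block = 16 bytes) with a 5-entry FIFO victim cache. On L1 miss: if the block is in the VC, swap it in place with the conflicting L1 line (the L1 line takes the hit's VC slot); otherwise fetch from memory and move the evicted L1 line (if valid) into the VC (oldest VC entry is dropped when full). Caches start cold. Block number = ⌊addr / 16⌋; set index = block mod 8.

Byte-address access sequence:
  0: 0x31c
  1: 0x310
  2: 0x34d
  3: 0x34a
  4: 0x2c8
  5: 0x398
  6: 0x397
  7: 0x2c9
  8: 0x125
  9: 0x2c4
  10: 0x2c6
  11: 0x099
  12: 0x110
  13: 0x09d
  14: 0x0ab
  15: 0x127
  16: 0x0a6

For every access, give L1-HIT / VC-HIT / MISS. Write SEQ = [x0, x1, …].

SEQ = [MISS, L1-HIT, MISS, L1-HIT, MISS, MISS, L1-HIT, L1-HIT, MISS, L1-HIT, L1-HIT, MISS, MISS, VC-HIT, MISS, VC-HIT, VC-HIT]

#0 0x31c→b49/s1 MISS; vc=[]
#1 0x310→b49/s1 L1-HIT; vc=[]
#2 0x34d→b52/s4 MISS; vc=[]
#3 0x34a→b52/s4 L1-HIT; vc=[]
#4 0x2c8→b44/s4 MISS; vc=[52]
#5 0x398→b57/s1 MISS; vc=[52,49]
#6 0x397→b57/s1 L1-HIT; vc=[52,49]
#7 0x2c9→b44/s4 L1-HIT; vc=[52,49]
#8 0x125→b18/s2 MISS; vc=[52,49]
#9 0x2c4→b44/s4 L1-HIT; vc=[52,49]
#10 0x2c6→b44/s4 L1-HIT; vc=[52,49]
#11 0x99→b9/s1 MISS; vc=[52,49,57]
#12 0x110→b17/s1 MISS; vc=[52,49,57,9]
#13 0x9d→b9/s1 VC-HIT; vc=[52,49,57,17]
#14 0xab→b10/s2 MISS; vc=[52,49,57,17,18]
#15 0x127→b18/s2 VC-HIT; vc=[52,49,57,17,10]
#16 0xa6→b10/s2 VC-HIT; vc=[52,49,57,17,18]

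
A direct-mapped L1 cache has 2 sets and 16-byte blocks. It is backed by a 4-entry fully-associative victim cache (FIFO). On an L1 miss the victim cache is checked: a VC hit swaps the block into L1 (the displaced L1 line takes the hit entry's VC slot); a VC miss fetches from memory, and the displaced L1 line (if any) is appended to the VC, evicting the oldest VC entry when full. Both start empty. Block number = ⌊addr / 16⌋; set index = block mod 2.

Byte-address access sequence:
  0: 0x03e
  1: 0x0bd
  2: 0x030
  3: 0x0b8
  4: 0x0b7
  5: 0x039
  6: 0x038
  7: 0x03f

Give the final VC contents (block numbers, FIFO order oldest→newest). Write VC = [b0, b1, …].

  [0] addr=0x3e blk=3 s=1: MISS | VC []
  [1] addr=0xbd blk=11 s=1: MISS | VC [3]
  [2] addr=0x30 blk=3 s=1: VC-HIT | VC [11]
  [3] addr=0xb8 blk=11 s=1: VC-HIT | VC [3]
  [4] addr=0xb7 blk=11 s=1: L1-HIT | VC [3]
  [5] addr=0x39 blk=3 s=1: VC-HIT | VC [11]
  [6] addr=0x38 blk=3 s=1: L1-HIT | VC [11]
  [7] addr=0x3f blk=3 s=1: L1-HIT | VC [11]

VC = [11]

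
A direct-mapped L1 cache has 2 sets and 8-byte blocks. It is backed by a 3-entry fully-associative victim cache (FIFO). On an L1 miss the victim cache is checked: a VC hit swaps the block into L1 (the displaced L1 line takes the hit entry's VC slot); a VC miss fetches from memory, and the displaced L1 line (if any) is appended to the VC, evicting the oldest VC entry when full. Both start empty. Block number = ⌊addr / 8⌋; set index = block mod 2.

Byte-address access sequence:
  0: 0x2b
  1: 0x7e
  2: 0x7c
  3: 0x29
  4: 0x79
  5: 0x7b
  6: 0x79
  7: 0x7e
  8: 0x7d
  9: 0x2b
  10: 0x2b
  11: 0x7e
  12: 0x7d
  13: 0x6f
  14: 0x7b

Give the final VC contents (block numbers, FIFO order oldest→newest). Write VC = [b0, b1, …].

VC = [5, 13]

#0 0x2b→b5/s1 MISS; vc=[]
#1 0x7e→b15/s1 MISS; vc=[5]
#2 0x7c→b15/s1 L1-HIT; vc=[5]
#3 0x29→b5/s1 VC-HIT; vc=[15]
#4 0x79→b15/s1 VC-HIT; vc=[5]
#5 0x7b→b15/s1 L1-HIT; vc=[5]
#6 0x79→b15/s1 L1-HIT; vc=[5]
#7 0x7e→b15/s1 L1-HIT; vc=[5]
#8 0x7d→b15/s1 L1-HIT; vc=[5]
#9 0x2b→b5/s1 VC-HIT; vc=[15]
#10 0x2b→b5/s1 L1-HIT; vc=[15]
#11 0x7e→b15/s1 VC-HIT; vc=[5]
#12 0x7d→b15/s1 L1-HIT; vc=[5]
#13 0x6f→b13/s1 MISS; vc=[5,15]
#14 0x7b→b15/s1 VC-HIT; vc=[5,13]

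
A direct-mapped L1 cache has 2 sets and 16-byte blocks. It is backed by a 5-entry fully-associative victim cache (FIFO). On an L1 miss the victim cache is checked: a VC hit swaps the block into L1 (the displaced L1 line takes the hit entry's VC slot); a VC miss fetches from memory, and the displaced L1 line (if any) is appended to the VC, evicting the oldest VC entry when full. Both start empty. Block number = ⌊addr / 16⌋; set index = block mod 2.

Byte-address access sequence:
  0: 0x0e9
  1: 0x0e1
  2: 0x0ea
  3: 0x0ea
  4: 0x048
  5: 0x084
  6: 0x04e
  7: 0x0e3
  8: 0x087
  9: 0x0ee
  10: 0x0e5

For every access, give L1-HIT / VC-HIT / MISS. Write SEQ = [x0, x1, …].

SEQ = [MISS, L1-HIT, L1-HIT, L1-HIT, MISS, MISS, VC-HIT, VC-HIT, VC-HIT, VC-HIT, L1-HIT]

#0 0xe9→b14/s0 MISS; vc=[]
#1 0xe1→b14/s0 L1-HIT; vc=[]
#2 0xea→b14/s0 L1-HIT; vc=[]
#3 0xea→b14/s0 L1-HIT; vc=[]
#4 0x48→b4/s0 MISS; vc=[14]
#5 0x84→b8/s0 MISS; vc=[14,4]
#6 0x4e→b4/s0 VC-HIT; vc=[14,8]
#7 0xe3→b14/s0 VC-HIT; vc=[4,8]
#8 0x87→b8/s0 VC-HIT; vc=[4,14]
#9 0xee→b14/s0 VC-HIT; vc=[4,8]
#10 0xe5→b14/s0 L1-HIT; vc=[4,8]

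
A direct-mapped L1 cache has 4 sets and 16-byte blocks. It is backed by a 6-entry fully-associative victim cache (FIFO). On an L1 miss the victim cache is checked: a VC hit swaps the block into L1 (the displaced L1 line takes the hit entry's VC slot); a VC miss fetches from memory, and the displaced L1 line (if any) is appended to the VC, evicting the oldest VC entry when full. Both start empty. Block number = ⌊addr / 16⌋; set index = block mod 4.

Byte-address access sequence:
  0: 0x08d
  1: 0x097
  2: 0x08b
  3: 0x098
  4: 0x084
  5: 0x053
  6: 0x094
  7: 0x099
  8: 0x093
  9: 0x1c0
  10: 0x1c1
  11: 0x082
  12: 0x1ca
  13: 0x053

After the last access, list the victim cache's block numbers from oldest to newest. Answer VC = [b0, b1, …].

VC = [9, 8]

  [0] addr=0x8d blk=8 s=0: MISS | VC []
  [1] addr=0x97 blk=9 s=1: MISS | VC []
  [2] addr=0x8b blk=8 s=0: L1-HIT | VC []
  [3] addr=0x98 blk=9 s=1: L1-HIT | VC []
  [4] addr=0x84 blk=8 s=0: L1-HIT | VC []
  [5] addr=0x53 blk=5 s=1: MISS | VC [9]
  [6] addr=0x94 blk=9 s=1: VC-HIT | VC [5]
  [7] addr=0x99 blk=9 s=1: L1-HIT | VC [5]
  [8] addr=0x93 blk=9 s=1: L1-HIT | VC [5]
  [9] addr=0x1c0 blk=28 s=0: MISS | VC [5, 8]
  [10] addr=0x1c1 blk=28 s=0: L1-HIT | VC [5, 8]
  [11] addr=0x82 blk=8 s=0: VC-HIT | VC [5, 28]
  [12] addr=0x1ca blk=28 s=0: VC-HIT | VC [5, 8]
  [13] addr=0x53 blk=5 s=1: VC-HIT | VC [9, 8]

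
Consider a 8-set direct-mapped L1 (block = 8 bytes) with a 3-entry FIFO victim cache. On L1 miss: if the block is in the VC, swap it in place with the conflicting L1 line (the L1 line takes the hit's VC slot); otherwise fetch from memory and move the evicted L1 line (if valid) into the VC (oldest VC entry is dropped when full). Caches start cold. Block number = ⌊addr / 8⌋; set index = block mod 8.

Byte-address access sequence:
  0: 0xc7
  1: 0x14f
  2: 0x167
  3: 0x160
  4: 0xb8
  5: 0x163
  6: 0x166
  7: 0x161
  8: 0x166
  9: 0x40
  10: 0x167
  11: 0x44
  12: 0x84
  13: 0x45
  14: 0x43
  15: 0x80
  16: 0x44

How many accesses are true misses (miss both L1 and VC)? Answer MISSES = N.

MISSES = 6

#0 0xc7→b24/s0 MISS; vc=[]
#1 0x14f→b41/s1 MISS; vc=[]
#2 0x167→b44/s4 MISS; vc=[]
#3 0x160→b44/s4 L1-HIT; vc=[]
#4 0xb8→b23/s7 MISS; vc=[]
#5 0x163→b44/s4 L1-HIT; vc=[]
#6 0x166→b44/s4 L1-HIT; vc=[]
#7 0x161→b44/s4 L1-HIT; vc=[]
#8 0x166→b44/s4 L1-HIT; vc=[]
#9 0x40→b8/s0 MISS; vc=[24]
#10 0x167→b44/s4 L1-HIT; vc=[24]
#11 0x44→b8/s0 L1-HIT; vc=[24]
#12 0x84→b16/s0 MISS; vc=[24,8]
#13 0x45→b8/s0 VC-HIT; vc=[24,16]
#14 0x43→b8/s0 L1-HIT; vc=[24,16]
#15 0x80→b16/s0 VC-HIT; vc=[24,8]
#16 0x44→b8/s0 VC-HIT; vc=[24,16]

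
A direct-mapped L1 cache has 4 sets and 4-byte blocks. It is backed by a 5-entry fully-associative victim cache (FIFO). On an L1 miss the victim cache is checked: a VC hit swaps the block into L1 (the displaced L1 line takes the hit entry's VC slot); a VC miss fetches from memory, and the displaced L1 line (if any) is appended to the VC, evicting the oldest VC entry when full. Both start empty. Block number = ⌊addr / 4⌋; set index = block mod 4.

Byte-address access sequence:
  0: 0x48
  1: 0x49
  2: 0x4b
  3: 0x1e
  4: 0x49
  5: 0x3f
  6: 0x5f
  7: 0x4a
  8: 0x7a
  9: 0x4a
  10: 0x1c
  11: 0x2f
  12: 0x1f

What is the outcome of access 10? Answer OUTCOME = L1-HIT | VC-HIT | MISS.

OUTCOME = VC-HIT

#0 0x48→b18/s2 MISS; vc=[]
#1 0x49→b18/s2 L1-HIT; vc=[]
#2 0x4b→b18/s2 L1-HIT; vc=[]
#3 0x1e→b7/s3 MISS; vc=[]
#4 0x49→b18/s2 L1-HIT; vc=[]
#5 0x3f→b15/s3 MISS; vc=[7]
#6 0x5f→b23/s3 MISS; vc=[7,15]
#7 0x4a→b18/s2 L1-HIT; vc=[7,15]
#8 0x7a→b30/s2 MISS; vc=[7,15,18]
#9 0x4a→b18/s2 VC-HIT; vc=[7,15,30]
#10 0x1c→b7/s3 VC-HIT; vc=[23,15,30]
#11 0x2f→b11/s3 MISS; vc=[23,15,30,7]
#12 0x1f→b7/s3 VC-HIT; vc=[23,15,30,11]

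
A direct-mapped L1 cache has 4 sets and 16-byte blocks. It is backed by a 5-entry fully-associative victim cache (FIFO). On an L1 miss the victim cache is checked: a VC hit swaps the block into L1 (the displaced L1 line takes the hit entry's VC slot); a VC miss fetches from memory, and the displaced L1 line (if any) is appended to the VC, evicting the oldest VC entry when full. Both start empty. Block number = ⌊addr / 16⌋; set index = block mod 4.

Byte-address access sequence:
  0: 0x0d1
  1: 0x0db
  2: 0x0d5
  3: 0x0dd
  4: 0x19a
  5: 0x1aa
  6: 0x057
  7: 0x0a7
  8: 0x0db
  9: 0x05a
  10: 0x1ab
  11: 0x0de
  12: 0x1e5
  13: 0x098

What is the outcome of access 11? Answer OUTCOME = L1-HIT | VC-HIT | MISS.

OUTCOME = VC-HIT

0: 0xd1 (blk 13, set 1) → MISS  vc=[]
1: 0xdb (blk 13, set 1) → L1-HIT  vc=[]
2: 0xd5 (blk 13, set 1) → L1-HIT  vc=[]
3: 0xdd (blk 13, set 1) → L1-HIT  vc=[]
4: 0x19a (blk 25, set 1) → MISS  vc=[13]
5: 0x1aa (blk 26, set 2) → MISS  vc=[13]
6: 0x57 (blk 5, set 1) → MISS  vc=[13, 25]
7: 0xa7 (blk 10, set 2) → MISS  vc=[13, 25, 26]
8: 0xdb (blk 13, set 1) → VC-HIT  vc=[5, 25, 26]
9: 0x5a (blk 5, set 1) → VC-HIT  vc=[13, 25, 26]
10: 0x1ab (blk 26, set 2) → VC-HIT  vc=[13, 25, 10]
11: 0xde (blk 13, set 1) → VC-HIT  vc=[5, 25, 10]
12: 0x1e5 (blk 30, set 2) → MISS  vc=[5, 25, 10, 26]
13: 0x98 (blk 9, set 1) → MISS  vc=[5, 25, 10, 26, 13]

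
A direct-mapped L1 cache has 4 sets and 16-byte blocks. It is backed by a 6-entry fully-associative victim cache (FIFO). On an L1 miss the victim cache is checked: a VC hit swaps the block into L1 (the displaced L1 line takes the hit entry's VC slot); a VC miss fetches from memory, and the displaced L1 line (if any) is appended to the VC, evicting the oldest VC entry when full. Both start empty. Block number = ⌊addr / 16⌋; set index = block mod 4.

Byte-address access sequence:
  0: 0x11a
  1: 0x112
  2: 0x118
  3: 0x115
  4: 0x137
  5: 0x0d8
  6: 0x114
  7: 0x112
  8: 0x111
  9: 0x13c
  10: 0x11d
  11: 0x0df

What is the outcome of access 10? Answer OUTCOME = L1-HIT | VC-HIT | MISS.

  [0] addr=0x11a blk=17 s=1: MISS | VC []
  [1] addr=0x112 blk=17 s=1: L1-HIT | VC []
  [2] addr=0x118 blk=17 s=1: L1-HIT | VC []
  [3] addr=0x115 blk=17 s=1: L1-HIT | VC []
  [4] addr=0x137 blk=19 s=3: MISS | VC []
  [5] addr=0xd8 blk=13 s=1: MISS | VC [17]
  [6] addr=0x114 blk=17 s=1: VC-HIT | VC [13]
  [7] addr=0x112 blk=17 s=1: L1-HIT | VC [13]
  [8] addr=0x111 blk=17 s=1: L1-HIT | VC [13]
  [9] addr=0x13c blk=19 s=3: L1-HIT | VC [13]
  [10] addr=0x11d blk=17 s=1: L1-HIT | VC [13]
  [11] addr=0xdf blk=13 s=1: VC-HIT | VC [17]

OUTCOME = L1-HIT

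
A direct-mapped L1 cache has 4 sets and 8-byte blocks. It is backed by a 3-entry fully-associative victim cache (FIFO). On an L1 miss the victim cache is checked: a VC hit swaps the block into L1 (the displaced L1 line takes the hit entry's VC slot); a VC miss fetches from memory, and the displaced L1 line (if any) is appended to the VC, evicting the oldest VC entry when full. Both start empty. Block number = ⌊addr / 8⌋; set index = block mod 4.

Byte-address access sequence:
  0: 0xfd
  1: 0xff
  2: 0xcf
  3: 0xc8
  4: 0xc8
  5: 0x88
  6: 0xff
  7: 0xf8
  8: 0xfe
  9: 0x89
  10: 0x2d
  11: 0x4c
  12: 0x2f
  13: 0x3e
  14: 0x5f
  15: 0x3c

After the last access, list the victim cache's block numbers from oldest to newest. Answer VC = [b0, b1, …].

  [0] addr=0xfd blk=31 s=3: MISS | VC []
  [1] addr=0xff blk=31 s=3: L1-HIT | VC []
  [2] addr=0xcf blk=25 s=1: MISS | VC []
  [3] addr=0xc8 blk=25 s=1: L1-HIT | VC []
  [4] addr=0xc8 blk=25 s=1: L1-HIT | VC []
  [5] addr=0x88 blk=17 s=1: MISS | VC [25]
  [6] addr=0xff blk=31 s=3: L1-HIT | VC [25]
  [7] addr=0xf8 blk=31 s=3: L1-HIT | VC [25]
  [8] addr=0xfe blk=31 s=3: L1-HIT | VC [25]
  [9] addr=0x89 blk=17 s=1: L1-HIT | VC [25]
  [10] addr=0x2d blk=5 s=1: MISS | VC [25, 17]
  [11] addr=0x4c blk=9 s=1: MISS | VC [25, 17, 5]
  [12] addr=0x2f blk=5 s=1: VC-HIT | VC [25, 17, 9]
  [13] addr=0x3e blk=7 s=3: MISS | VC [17, 9, 31]
  [14] addr=0x5f blk=11 s=3: MISS | VC [9, 31, 7]
  [15] addr=0x3c blk=7 s=3: VC-HIT | VC [9, 31, 11]

VC = [9, 31, 11]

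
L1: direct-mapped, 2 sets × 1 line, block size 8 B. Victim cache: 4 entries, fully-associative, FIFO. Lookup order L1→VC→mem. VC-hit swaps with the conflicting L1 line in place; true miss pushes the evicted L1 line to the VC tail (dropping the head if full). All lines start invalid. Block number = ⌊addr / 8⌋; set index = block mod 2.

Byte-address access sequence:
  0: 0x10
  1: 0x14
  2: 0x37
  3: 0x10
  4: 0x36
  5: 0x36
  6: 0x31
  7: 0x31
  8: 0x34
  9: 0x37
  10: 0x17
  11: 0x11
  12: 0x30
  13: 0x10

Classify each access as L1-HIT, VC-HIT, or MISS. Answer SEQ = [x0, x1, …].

SEQ = [MISS, L1-HIT, MISS, VC-HIT, VC-HIT, L1-HIT, L1-HIT, L1-HIT, L1-HIT, L1-HIT, VC-HIT, L1-HIT, VC-HIT, VC-HIT]

#0 0x10→b2/s0 MISS; vc=[]
#1 0x14→b2/s0 L1-HIT; vc=[]
#2 0x37→b6/s0 MISS; vc=[2]
#3 0x10→b2/s0 VC-HIT; vc=[6]
#4 0x36→b6/s0 VC-HIT; vc=[2]
#5 0x36→b6/s0 L1-HIT; vc=[2]
#6 0x31→b6/s0 L1-HIT; vc=[2]
#7 0x31→b6/s0 L1-HIT; vc=[2]
#8 0x34→b6/s0 L1-HIT; vc=[2]
#9 0x37→b6/s0 L1-HIT; vc=[2]
#10 0x17→b2/s0 VC-HIT; vc=[6]
#11 0x11→b2/s0 L1-HIT; vc=[6]
#12 0x30→b6/s0 VC-HIT; vc=[2]
#13 0x10→b2/s0 VC-HIT; vc=[6]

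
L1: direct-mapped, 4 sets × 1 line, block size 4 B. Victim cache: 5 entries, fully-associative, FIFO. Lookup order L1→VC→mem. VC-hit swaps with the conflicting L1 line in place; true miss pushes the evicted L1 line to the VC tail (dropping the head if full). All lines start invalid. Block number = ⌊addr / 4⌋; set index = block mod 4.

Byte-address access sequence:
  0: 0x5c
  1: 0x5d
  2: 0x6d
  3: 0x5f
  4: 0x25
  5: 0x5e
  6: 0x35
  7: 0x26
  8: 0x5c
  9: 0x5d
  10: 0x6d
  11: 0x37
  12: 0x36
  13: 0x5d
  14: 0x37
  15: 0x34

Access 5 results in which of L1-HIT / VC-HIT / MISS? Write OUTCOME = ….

#0 0x5c→b23/s3 MISS; vc=[]
#1 0x5d→b23/s3 L1-HIT; vc=[]
#2 0x6d→b27/s3 MISS; vc=[23]
#3 0x5f→b23/s3 VC-HIT; vc=[27]
#4 0x25→b9/s1 MISS; vc=[27]
#5 0x5e→b23/s3 L1-HIT; vc=[27]
#6 0x35→b13/s1 MISS; vc=[27,9]
#7 0x26→b9/s1 VC-HIT; vc=[27,13]
#8 0x5c→b23/s3 L1-HIT; vc=[27,13]
#9 0x5d→b23/s3 L1-HIT; vc=[27,13]
#10 0x6d→b27/s3 VC-HIT; vc=[23,13]
#11 0x37→b13/s1 VC-HIT; vc=[23,9]
#12 0x36→b13/s1 L1-HIT; vc=[23,9]
#13 0x5d→b23/s3 VC-HIT; vc=[27,9]
#14 0x37→b13/s1 L1-HIT; vc=[27,9]
#15 0x34→b13/s1 L1-HIT; vc=[27,9]

OUTCOME = L1-HIT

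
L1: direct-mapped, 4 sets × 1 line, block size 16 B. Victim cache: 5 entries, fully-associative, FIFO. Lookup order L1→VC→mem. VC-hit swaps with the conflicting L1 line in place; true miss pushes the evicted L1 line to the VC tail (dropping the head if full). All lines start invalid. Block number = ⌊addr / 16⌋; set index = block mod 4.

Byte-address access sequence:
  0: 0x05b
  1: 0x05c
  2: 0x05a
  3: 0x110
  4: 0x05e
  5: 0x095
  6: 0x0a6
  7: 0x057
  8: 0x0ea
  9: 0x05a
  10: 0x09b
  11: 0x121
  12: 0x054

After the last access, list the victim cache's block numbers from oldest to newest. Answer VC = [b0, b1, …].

VC = [17, 9, 10, 14]

#0 0x5b→b5/s1 MISS; vc=[]
#1 0x5c→b5/s1 L1-HIT; vc=[]
#2 0x5a→b5/s1 L1-HIT; vc=[]
#3 0x110→b17/s1 MISS; vc=[5]
#4 0x5e→b5/s1 VC-HIT; vc=[17]
#5 0x95→b9/s1 MISS; vc=[17,5]
#6 0xa6→b10/s2 MISS; vc=[17,5]
#7 0x57→b5/s1 VC-HIT; vc=[17,9]
#8 0xea→b14/s2 MISS; vc=[17,9,10]
#9 0x5a→b5/s1 L1-HIT; vc=[17,9,10]
#10 0x9b→b9/s1 VC-HIT; vc=[17,5,10]
#11 0x121→b18/s2 MISS; vc=[17,5,10,14]
#12 0x54→b5/s1 VC-HIT; vc=[17,9,10,14]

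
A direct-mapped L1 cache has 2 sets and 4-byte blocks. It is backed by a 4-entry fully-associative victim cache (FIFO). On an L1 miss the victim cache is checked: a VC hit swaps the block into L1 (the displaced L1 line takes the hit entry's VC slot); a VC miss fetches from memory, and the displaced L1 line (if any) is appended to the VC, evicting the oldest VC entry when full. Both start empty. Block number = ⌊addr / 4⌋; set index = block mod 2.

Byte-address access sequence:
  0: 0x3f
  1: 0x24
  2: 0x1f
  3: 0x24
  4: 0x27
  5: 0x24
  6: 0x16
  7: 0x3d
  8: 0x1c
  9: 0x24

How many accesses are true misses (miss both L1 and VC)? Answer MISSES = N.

MISSES = 4

  [0] addr=0x3f blk=15 s=1: MISS | VC []
  [1] addr=0x24 blk=9 s=1: MISS | VC [15]
  [2] addr=0x1f blk=7 s=1: MISS | VC [15, 9]
  [3] addr=0x24 blk=9 s=1: VC-HIT | VC [15, 7]
  [4] addr=0x27 blk=9 s=1: L1-HIT | VC [15, 7]
  [5] addr=0x24 blk=9 s=1: L1-HIT | VC [15, 7]
  [6] addr=0x16 blk=5 s=1: MISS | VC [15, 7, 9]
  [7] addr=0x3d blk=15 s=1: VC-HIT | VC [5, 7, 9]
  [8] addr=0x1c blk=7 s=1: VC-HIT | VC [5, 15, 9]
  [9] addr=0x24 blk=9 s=1: VC-HIT | VC [5, 15, 7]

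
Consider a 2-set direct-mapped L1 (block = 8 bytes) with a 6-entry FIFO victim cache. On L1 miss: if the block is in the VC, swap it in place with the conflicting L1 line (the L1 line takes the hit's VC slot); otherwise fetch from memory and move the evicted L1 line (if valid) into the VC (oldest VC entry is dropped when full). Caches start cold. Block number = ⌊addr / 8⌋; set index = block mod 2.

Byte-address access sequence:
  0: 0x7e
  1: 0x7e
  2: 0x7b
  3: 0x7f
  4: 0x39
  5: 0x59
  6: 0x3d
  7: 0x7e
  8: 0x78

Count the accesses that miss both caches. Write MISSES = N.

#0 0x7e→b15/s1 MISS; vc=[]
#1 0x7e→b15/s1 L1-HIT; vc=[]
#2 0x7b→b15/s1 L1-HIT; vc=[]
#3 0x7f→b15/s1 L1-HIT; vc=[]
#4 0x39→b7/s1 MISS; vc=[15]
#5 0x59→b11/s1 MISS; vc=[15,7]
#6 0x3d→b7/s1 VC-HIT; vc=[15,11]
#7 0x7e→b15/s1 VC-HIT; vc=[7,11]
#8 0x78→b15/s1 L1-HIT; vc=[7,11]

MISSES = 3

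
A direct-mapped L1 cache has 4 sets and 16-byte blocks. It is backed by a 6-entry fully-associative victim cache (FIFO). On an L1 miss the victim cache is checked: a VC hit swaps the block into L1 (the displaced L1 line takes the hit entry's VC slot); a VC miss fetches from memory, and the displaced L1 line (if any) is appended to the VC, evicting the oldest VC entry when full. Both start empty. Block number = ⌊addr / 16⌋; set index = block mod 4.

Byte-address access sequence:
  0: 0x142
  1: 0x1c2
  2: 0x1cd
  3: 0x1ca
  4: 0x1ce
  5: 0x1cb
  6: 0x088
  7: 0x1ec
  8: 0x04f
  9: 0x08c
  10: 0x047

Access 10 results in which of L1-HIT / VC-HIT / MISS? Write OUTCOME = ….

OUTCOME = VC-HIT

  [0] addr=0x142 blk=20 s=0: MISS | VC []
  [1] addr=0x1c2 blk=28 s=0: MISS | VC [20]
  [2] addr=0x1cd blk=28 s=0: L1-HIT | VC [20]
  [3] addr=0x1ca blk=28 s=0: L1-HIT | VC [20]
  [4] addr=0x1ce blk=28 s=0: L1-HIT | VC [20]
  [5] addr=0x1cb blk=28 s=0: L1-HIT | VC [20]
  [6] addr=0x88 blk=8 s=0: MISS | VC [20, 28]
  [7] addr=0x1ec blk=30 s=2: MISS | VC [20, 28]
  [8] addr=0x4f blk=4 s=0: MISS | VC [20, 28, 8]
  [9] addr=0x8c blk=8 s=0: VC-HIT | VC [20, 28, 4]
  [10] addr=0x47 blk=4 s=0: VC-HIT | VC [20, 28, 8]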